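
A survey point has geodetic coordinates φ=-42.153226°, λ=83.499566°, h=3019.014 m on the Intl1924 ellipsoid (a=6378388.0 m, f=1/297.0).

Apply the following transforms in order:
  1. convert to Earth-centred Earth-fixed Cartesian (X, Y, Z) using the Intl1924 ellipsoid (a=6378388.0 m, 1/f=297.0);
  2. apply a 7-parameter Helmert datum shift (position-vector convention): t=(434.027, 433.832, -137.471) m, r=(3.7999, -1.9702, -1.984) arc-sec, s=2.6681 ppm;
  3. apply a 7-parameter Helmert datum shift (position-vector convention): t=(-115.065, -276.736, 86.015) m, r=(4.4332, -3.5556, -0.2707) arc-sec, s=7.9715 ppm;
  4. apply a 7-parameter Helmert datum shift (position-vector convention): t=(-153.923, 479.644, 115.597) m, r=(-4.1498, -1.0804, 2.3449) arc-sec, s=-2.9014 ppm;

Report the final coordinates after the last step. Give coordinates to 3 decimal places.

start: φ=-42.153226°, λ=83.499566°, h=3019.014 m
→ ECEF (a=6378388.000, f=1/297.0): X=536397.9816, Y=4707587.6271, Z=-4260336.1899
→ Helmert 7p (PV): X=536919.4147, Y=4708107.3459, Z=-4260393.1789
→ Helmert 7p (PV): X=536888.2501, Y=4707959.0043, Z=-4260230.6790
→ Helmert 7p (PV): X=536701.5623, Y=4708345.3817, Z=-4260194.6274

X=536701.562 m, Y=4708345.382 m, Z=-4260194.627 m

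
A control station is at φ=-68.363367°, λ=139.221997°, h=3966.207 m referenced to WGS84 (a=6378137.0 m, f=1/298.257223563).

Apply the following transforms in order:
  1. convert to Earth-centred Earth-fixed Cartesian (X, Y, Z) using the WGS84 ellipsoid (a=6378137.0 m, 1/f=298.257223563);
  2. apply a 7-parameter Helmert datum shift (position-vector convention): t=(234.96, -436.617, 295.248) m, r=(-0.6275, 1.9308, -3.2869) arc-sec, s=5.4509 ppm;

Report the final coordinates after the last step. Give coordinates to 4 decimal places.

X=-1786931.1727 m, Y=1540990.8285 m, Z=-5909567.9663 m

start: φ=-68.363367°, λ=139.221997°, h=3966.207 m
→ ECEF (a=6378137.000, f=1/298.257223563): X=-1787125.6332, Y=1541408.5439, Z=-5909843.0400
→ Helmert 7p (PV): X=-1786931.1727, Y=1540990.8285, Z=-5909567.9663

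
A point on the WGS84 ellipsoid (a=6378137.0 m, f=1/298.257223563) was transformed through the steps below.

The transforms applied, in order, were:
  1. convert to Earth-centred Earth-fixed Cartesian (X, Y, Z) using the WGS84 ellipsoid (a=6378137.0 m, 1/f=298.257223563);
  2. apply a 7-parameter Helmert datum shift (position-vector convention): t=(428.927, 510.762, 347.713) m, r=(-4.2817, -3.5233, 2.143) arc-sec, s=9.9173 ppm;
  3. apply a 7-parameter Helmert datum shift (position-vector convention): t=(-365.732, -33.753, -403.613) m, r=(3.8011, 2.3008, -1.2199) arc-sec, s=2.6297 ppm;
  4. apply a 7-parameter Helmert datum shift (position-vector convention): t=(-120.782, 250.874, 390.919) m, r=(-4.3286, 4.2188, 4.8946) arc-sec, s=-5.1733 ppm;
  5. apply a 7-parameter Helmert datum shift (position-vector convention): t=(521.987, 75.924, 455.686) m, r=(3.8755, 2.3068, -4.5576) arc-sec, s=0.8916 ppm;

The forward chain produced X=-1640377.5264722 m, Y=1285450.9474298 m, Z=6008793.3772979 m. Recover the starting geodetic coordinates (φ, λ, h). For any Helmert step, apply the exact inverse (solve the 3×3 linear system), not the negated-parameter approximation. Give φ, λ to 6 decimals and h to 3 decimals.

start: X=-1640377.5265, Y=1285450.9474, Z=6008793.3773 m
→ Helmert⁻¹: X=-1640993.6484, Y=1285450.5077, Z=6008289.8296
→ Helmert⁻¹: X=-1640973.7417, Y=1285119.1421, Z=6007923.3972
→ Helmert⁻¹: X=-1640678.3165, Y=1285250.5341, Z=6008269.2241
→ Helmert⁻¹: X=-1640974.9978, Y=1284619.3661, Z=6007916.6260
→ geod (Bowring, a=6378137.000): φ=70.98844800°, λ=141.94477200°, h=57.7590 m

φ=70.988448°, λ=141.944772°, h=57.759 m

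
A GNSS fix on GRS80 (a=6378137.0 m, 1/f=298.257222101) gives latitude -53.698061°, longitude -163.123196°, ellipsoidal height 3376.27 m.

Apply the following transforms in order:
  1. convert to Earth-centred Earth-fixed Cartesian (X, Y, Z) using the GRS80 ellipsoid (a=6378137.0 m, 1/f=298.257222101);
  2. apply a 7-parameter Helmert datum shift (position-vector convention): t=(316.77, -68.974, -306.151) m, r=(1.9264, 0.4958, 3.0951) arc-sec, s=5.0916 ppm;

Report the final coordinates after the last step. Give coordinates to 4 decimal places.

start: φ=-53.698061°, λ=-163.123196°, h=3376.270 m
→ ECEF (a=6378137.000, f=1/298.257222101): X=-3623276.4272, Y=-1099233.4684, Z=-5119639.8607
→ Helmert 7p (PV): X=-3622973.9171, Y=-1099314.5936, Z=-5119973.6358

X=-3622973.9171 m, Y=-1099314.5936 m, Z=-5119973.6358 m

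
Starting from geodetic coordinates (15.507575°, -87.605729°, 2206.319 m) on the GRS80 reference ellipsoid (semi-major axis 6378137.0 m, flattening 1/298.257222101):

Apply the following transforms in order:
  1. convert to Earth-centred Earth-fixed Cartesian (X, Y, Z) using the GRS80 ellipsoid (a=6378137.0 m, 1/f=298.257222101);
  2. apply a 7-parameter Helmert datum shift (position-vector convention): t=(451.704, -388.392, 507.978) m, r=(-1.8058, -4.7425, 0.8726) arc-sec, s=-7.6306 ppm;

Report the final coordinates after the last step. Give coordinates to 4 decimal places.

X=257338.3680 m, Y=-6144495.8365 m, Z=1695429.7197 m

start: φ=15.507575°, λ=-87.605729°, h=2206.319 m
→ ECEF (a=6378137.000, f=1/298.257222101): X=256901.6005, Y=-6144170.2531, Z=1694874.9775
→ Helmert 7p (PV): X=257338.3680, Y=-6144495.8365, Z=1695429.7197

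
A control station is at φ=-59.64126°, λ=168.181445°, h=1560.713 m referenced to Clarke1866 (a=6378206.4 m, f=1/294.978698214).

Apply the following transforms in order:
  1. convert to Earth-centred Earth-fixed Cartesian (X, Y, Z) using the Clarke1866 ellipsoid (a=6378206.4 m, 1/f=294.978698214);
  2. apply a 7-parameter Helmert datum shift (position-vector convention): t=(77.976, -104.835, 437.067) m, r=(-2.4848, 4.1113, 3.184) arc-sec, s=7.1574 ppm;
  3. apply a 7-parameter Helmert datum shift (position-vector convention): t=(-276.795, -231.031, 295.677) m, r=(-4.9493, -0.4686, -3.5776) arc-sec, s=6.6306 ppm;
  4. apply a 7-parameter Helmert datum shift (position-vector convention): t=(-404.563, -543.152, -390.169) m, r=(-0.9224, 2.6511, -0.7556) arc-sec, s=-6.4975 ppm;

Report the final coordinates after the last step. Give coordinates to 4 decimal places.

start: φ=-59.641260°, λ=168.181445°, h=1560.713 m
→ ECEF (a=6378206.400, f=1/294.978698214): X=-3164041.1296, Y=662072.0845, Z=-5481534.2510
→ Helmert 7p (PV): X=-3164105.2795, Y=661857.1117, Z=-5481081.3267
→ Helmert 7p (PV): X=-3164379.1225, Y=661553.8312, Z=-5480845.0623
→ Helmert 7p (PV): X=-3164831.1458, Y=660993.4628, Z=-5481161.9067

X=-3164831.1458 m, Y=660993.4628 m, Z=-5481161.9067 m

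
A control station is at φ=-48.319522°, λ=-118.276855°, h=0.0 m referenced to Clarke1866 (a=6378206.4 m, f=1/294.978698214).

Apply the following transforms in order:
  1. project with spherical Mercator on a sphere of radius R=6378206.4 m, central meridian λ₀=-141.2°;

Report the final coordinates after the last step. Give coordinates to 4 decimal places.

E=2551820.5946 m, N=-6160244.5155 m

start: φ=-48.319522°, λ=-118.276855°, h=0.000 m
→ merc (R=6378206.4, λ₀=-141.2°): E=2551820.5946, N=-6160244.5155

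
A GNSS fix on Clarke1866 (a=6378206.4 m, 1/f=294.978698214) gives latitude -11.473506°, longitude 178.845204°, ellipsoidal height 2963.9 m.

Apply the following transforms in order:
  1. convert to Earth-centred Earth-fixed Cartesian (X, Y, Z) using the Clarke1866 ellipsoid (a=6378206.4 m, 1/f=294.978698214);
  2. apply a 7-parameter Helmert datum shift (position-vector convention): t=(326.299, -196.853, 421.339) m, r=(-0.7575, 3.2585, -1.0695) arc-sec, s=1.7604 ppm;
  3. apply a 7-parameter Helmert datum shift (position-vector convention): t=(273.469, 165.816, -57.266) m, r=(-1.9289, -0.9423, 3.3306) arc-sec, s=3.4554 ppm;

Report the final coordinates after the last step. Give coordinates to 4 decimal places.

X=-6252669.2904 m, Y=125935.3471 m, Z=-1260464.3092 m

start: φ=-11.473506°, λ=178.845204°, h=2963.900 m
→ ECEF (a=6378206.400, f=1/294.978698214): X=-6253220.9036, Y=126050.6884, Z=-1260890.3878
→ Helmert 7p (PV): X=-6252924.8783, Y=125881.8503, Z=-1260372.9450
→ Helmert 7p (PV): X=-6252669.2904, Y=125935.3471, Z=-1260464.3092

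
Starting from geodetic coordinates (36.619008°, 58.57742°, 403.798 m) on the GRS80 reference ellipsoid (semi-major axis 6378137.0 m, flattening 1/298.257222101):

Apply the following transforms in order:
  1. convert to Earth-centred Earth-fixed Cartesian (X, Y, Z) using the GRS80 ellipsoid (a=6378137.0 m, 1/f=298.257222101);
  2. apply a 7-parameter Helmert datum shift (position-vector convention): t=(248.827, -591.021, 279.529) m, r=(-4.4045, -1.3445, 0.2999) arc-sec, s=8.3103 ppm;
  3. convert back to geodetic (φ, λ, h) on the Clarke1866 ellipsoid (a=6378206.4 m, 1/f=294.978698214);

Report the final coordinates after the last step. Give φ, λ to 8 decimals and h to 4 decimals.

start: φ=36.619008°, λ=58.577420°, h=403.798 m
→ ECEF (a=6378137.000, f=1/298.257222101): X=2672236.7937, Y=4373949.5624, Z=3783783.1762
→ Helmert 7p (PV): X=2672476.8041, Y=4373479.5737, Z=3784018.1677
→ geod (Bowring, a=6378206.400): φ=36.62424142°, λ=58.57239132°, h=337.6067 m

φ=36.62424142°, λ=58.57239132°, h=337.6067 m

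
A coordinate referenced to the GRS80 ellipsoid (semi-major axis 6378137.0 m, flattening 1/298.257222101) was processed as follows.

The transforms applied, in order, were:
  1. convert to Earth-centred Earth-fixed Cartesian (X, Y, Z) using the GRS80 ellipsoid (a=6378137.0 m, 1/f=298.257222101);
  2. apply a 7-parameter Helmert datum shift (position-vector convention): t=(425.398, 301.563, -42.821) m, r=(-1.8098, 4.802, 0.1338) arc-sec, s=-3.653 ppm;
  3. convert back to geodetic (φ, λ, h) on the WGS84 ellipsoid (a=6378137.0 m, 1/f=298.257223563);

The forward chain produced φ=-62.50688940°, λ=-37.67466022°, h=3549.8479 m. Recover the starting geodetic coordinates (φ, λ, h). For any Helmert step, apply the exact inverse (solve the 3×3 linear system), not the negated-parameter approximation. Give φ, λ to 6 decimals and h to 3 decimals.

start: φ=-62.506889°, λ=-37.674660°, h=3549.848 m
→ ECEF (a=6378137.000, f=1/298.257223563): X=2337946.6371, Y=-1805319.4259, Z=-5637964.8912
→ Helmert⁻¹: X=2337659.8615, Y=-1805579.6333, Z=-5637904.0856
→ geod (Bowring, a=6378137.000): φ=-62.50717800°, λ=-37.68205500°, h=3464.5530 m

φ=-62.507178°, λ=-37.682055°, h=3464.553 m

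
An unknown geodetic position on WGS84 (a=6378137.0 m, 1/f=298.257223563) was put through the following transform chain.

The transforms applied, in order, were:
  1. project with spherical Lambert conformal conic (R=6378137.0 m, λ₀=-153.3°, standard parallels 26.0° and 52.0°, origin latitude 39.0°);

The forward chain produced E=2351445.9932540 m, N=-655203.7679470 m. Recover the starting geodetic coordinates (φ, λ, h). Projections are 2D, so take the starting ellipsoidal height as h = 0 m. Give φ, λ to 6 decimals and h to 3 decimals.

start: E=2351445.9933, N=-655203.7679 m
→ lcc⁻¹: φ=29.97502400°, λ=-128.27625000°

φ=29.975024°, λ=-128.276250°, h=0.000 m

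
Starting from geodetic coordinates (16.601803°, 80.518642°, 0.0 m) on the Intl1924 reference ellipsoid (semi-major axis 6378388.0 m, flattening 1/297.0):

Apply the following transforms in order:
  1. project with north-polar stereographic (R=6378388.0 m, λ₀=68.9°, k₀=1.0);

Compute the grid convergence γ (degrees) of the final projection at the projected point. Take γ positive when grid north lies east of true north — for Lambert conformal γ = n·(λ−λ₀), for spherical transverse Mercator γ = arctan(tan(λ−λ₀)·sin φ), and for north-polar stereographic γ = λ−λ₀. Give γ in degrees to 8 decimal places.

11.61864200

start: φ=16.601803°, λ=80.518642°, h=0.000 m
→ into stereo (λ₀=68.9°): φ=16.60180300°, λ−λ₀=11.61864200°
convergence γ = 11.61864200°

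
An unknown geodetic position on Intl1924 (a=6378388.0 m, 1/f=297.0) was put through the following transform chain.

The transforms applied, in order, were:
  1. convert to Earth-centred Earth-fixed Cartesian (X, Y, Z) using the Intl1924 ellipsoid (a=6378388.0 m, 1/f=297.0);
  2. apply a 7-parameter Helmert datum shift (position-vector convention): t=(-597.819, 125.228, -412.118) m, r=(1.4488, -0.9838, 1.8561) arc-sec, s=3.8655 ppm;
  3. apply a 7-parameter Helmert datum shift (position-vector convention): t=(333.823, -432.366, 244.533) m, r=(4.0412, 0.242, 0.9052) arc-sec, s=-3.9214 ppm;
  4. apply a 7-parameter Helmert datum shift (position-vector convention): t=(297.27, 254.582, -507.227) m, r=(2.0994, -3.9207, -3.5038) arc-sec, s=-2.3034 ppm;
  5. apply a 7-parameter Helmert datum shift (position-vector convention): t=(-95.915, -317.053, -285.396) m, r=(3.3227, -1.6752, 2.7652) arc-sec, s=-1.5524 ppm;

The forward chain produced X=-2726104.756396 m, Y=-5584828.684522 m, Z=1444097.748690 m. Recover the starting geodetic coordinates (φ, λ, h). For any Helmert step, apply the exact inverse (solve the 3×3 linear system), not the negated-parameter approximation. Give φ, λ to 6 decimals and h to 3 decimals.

start: X=-2726104.7564, Y=-5584828.6845, Z=1444097.7487 m
→ Helmert⁻¹: X=-2726076.2073, Y=-5584460.4857, Z=1444497.4866
→ Helmert⁻¹: X=-2726257.4206, Y=-5584759.5336, Z=1445116.7056
→ Helmert⁻¹: X=-2726628.1379, Y=-5584308.7896, Z=1444984.0490
→ Helmert⁻¹: X=-2726063.1390, Y=-5584377.7475, Z=1445442.8066
→ geod (Bowring, a=6378388.000): φ=13.17977700°, λ=-116.01972400°, h=2844.9840 m

φ=13.179777°, λ=-116.019724°, h=2844.984 m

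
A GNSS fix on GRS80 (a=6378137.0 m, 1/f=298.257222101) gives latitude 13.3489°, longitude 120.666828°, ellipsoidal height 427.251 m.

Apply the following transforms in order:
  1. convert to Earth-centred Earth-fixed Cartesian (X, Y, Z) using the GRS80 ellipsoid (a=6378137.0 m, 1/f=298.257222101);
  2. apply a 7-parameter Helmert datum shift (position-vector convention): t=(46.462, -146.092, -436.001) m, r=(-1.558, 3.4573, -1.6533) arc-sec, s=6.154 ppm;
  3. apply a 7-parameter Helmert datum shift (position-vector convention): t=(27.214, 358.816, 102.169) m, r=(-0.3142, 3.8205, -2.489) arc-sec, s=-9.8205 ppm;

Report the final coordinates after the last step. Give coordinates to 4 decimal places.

start: φ=13.348900°, λ=120.666828°, h=427.251 m
→ ECEF (a=6378137.000, f=1/298.257222101): X=-3166021.2254, Y=5339226.6357, Z=1463087.3785
→ Helmert 7p (PV): X=-3165926.9270, Y=5339149.8298, Z=1462673.1193
→ Helmert 7p (PV): X=-3165777.1032, Y=5339496.6436, Z=1462811.4308

X=-3165777.1032 m, Y=5339496.6436 m, Z=1462811.4308 m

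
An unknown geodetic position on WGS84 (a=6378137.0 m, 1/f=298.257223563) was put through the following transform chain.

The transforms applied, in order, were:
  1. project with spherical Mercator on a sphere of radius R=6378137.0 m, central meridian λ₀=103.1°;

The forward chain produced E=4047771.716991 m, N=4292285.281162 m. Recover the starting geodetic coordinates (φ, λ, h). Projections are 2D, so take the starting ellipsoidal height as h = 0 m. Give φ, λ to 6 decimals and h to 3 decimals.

φ=35.939394°, λ=139.461752°, h=0.000 m

start: E=4047771.7170, N=4292285.2812 m
→ merc⁻¹: φ=35.93939400°, λ=139.46175200°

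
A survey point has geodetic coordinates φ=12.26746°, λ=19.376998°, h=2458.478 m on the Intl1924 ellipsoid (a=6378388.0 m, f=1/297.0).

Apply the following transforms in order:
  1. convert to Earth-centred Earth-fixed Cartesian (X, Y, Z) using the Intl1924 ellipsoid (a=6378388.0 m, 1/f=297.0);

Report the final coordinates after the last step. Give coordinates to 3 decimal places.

start: φ=12.267460°, λ=19.376998°, h=2458.478 m
→ ECEF (a=6378388.000, f=1/297.0): X=5882857.0557, Y=2069026.7514, Z=1346866.6988

X=5882857.056 m, Y=2069026.751 m, Z=1346866.699 m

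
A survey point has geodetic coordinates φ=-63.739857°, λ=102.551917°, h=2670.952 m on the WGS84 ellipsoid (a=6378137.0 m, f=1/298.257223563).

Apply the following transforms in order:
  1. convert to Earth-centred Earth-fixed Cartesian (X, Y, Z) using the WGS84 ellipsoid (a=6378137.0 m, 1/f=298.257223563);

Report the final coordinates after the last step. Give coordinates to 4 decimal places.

X=-615201.1916 m, Y=2763142.1293 m, Z=-5699338.5479 m

start: φ=-63.739857°, λ=102.551917°, h=2670.952 m
→ ECEF (a=6378137.000, f=1/298.257223563): X=-615201.1916, Y=2763142.1293, Z=-5699338.5479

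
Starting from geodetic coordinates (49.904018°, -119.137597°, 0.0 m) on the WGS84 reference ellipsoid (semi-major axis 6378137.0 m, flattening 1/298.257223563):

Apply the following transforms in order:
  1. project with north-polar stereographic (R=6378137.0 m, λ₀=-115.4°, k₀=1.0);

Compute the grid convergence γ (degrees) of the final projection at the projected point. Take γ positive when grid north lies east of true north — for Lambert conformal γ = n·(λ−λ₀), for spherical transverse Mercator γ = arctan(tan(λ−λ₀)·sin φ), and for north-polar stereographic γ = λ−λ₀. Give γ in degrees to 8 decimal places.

-3.73759700

start: φ=49.904018°, λ=-119.137597°, h=0.000 m
→ into stereo (λ₀=-115.4°): φ=49.90401800°, λ−λ₀=-3.73759700°
convergence γ = -3.73759700°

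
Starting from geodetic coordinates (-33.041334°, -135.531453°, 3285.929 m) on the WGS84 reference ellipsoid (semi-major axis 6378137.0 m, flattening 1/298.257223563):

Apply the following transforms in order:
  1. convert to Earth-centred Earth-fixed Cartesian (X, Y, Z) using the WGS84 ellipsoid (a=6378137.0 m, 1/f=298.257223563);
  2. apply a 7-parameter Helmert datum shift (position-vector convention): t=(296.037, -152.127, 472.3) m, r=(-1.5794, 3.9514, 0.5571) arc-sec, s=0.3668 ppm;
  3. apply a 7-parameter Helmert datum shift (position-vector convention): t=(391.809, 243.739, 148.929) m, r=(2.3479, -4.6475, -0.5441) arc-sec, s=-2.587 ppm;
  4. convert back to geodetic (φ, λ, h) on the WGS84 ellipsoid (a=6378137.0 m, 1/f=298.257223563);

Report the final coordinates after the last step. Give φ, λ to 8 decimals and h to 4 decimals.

start: φ=-33.041334°, λ=-135.531453°, h=3285.929 m
→ ECEF (a=6378137.000, f=1/298.257223563): X=-3821324.2115, Y=-3751083.5364, Z=-3459593.9564
→ Helmert 7p (PV): X=-3821085.7201, Y=-3751273.8509, Z=-3459020.9979
→ Helmert 7p (PV): X=-3820615.9838, Y=-3750970.9541, Z=-3458991.9162
→ geod (Bowring, a=6378137.000): φ=-33.03965656°, λ=-135.52700362°, h=2467.8961 m

φ=-33.03965656°, λ=-135.52700362°, h=2467.8961 m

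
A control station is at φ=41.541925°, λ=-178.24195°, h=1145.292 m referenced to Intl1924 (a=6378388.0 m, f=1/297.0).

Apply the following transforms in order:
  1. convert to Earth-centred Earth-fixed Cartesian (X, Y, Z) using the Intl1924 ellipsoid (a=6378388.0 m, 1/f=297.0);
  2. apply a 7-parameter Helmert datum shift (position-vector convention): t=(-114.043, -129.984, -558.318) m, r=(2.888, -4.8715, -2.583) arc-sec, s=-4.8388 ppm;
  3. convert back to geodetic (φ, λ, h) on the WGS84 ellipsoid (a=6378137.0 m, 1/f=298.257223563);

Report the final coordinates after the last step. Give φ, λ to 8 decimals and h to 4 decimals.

start: φ=41.541925°, λ=-178.241950°, h=1145.292 m
→ ECEF (a=6378388.000, f=1/297.0): X=-4779715.6717, Y=-146705.6966, Z=4208490.0520
→ Helmert 7p (PV): X=-4779907.8182, Y=-146834.0404, Z=4207796.4306
→ geod (Bowring, a=6378137.000): φ=41.53526509°, λ=-178.24048364°, h=1042.9365 m

φ=41.53526509°, λ=-178.24048364°, h=1042.9365 m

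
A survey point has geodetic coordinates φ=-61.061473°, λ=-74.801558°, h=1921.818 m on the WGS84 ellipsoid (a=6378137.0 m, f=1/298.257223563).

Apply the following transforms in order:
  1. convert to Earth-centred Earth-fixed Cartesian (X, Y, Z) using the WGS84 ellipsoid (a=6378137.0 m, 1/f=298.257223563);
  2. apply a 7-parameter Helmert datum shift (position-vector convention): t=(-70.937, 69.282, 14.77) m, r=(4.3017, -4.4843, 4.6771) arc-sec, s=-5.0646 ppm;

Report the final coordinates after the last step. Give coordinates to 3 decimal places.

X=811525.474 m, Y=-2986594.198 m, Z=-5560343.875 m

start: φ=-61.061473°, λ=-74.801558°, h=1921.818 m
→ ECEF (a=6378137.000, f=1/298.257223563): X=811411.9100, Y=-2986812.9677, Z=-5560342.1555
→ Helmert 7p (PV): X=811525.4738, Y=-2986594.1982, Z=-5560343.8746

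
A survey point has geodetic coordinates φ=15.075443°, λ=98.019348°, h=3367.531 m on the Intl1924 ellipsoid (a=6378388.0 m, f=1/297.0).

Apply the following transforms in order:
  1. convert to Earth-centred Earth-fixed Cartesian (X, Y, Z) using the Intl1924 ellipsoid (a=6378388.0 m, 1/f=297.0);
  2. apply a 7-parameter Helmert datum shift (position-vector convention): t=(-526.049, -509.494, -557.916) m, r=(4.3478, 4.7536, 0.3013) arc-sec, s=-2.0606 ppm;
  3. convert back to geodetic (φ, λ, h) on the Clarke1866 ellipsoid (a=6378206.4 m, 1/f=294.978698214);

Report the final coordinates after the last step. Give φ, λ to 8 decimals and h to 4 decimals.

start: φ=15.075443°, λ=98.019348°, h=3367.531 m
→ ECEF (a=6378388.000, f=1/297.0): X=-859857.6676, Y=6103250.1874, Z=1649057.3308
→ Helmert 7p (PV): X=-860352.8557, Y=6102692.1011, Z=1648644.4816
→ geod (Bowring, a=6378206.400): φ=15.07364084°, λ=98.02463040°, h=2984.7586 m

φ=15.07364084°, λ=98.02463040°, h=2984.7586 m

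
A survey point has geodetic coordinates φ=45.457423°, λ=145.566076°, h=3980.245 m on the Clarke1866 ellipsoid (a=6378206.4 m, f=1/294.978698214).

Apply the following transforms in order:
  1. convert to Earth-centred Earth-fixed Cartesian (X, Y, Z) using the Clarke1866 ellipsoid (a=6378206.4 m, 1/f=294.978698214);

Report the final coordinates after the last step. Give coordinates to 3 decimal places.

X=-3698660.188 m, Y=2535743.423 m, Z=4525784.647 m

start: φ=45.457423°, λ=145.566076°, h=3980.245 m
→ ECEF (a=6378206.400, f=1/294.978698214): X=-3698660.1876, Y=2535743.4232, Z=4525784.6471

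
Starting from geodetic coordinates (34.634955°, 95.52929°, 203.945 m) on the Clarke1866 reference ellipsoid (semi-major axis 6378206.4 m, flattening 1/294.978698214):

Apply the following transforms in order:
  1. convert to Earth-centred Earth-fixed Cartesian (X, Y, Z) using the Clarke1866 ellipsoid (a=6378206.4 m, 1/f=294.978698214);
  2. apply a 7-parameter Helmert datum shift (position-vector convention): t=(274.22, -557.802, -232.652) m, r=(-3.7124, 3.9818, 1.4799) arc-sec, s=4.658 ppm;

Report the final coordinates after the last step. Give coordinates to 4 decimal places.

start: φ=34.634955°, λ=95.529290°, h=203.945 m
→ ECEF (a=6378206.400, f=1/294.978698214): X=-506231.3579, Y=5229391.5798, Z=3604548.7858
→ Helmert 7p (PV): X=-505927.4321, Y=5228919.3800, Z=3604248.5760

X=-505927.4321 m, Y=5228919.3800 m, Z=3604248.5760 m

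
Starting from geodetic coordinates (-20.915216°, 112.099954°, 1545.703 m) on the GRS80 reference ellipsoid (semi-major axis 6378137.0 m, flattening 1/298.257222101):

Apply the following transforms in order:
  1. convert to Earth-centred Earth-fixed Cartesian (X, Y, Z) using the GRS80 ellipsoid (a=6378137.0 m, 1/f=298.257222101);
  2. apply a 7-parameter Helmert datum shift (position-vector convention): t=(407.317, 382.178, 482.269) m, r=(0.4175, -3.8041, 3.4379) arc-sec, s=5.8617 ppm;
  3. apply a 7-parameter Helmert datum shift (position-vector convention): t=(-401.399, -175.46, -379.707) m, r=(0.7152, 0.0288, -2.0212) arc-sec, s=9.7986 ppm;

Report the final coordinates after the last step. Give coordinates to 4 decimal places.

X=-2243020.1318 m, Y=5524132.0973 m, Z=-2263124.4160 m

start: φ=-20.915216°, λ=112.099954°, h=1545.703 m
→ ECEF (a=6378137.000, f=1/298.257222101): X=-2242994.4149, Y=5523841.8528, Z=-2263180.8216
→ Helmert 7p (PV): X=-2242650.5747, Y=5524223.6057, Z=-2262742.0052
→ Helmert 7p (PV): X=-2243020.1318, Y=5524132.0973, Z=-2263124.4160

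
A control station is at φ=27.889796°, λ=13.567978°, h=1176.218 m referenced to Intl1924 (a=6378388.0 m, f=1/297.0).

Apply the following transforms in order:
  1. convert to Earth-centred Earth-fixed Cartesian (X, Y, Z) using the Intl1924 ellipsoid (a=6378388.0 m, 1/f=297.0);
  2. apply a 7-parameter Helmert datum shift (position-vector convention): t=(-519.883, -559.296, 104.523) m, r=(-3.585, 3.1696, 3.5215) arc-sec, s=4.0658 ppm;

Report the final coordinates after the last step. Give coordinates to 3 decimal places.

start: φ=27.889796°, λ=13.567978°, h=1176.218 m
→ ECEF (a=6378388.000, f=1/297.0): X=5485246.5314, Y=1323776.1623, Z=2966308.2776
→ Helmert 7p (PV): X=5484771.9321, Y=1323367.4533, Z=2966317.5627

X=5484771.932 m, Y=1323367.453 m, Z=2966317.563 m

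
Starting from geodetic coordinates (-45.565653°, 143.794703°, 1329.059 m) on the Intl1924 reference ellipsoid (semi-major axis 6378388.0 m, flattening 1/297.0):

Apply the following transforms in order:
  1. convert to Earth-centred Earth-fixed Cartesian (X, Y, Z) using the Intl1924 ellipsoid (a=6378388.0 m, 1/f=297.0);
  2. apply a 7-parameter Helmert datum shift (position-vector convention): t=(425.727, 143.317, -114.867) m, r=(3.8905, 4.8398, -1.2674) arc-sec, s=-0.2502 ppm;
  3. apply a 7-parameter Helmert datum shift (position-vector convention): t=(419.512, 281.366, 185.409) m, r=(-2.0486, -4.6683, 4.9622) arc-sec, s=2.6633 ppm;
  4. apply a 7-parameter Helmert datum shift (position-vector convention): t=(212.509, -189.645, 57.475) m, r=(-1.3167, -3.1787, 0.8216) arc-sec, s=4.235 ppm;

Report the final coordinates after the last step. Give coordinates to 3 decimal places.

X=-3609101.504 m, Y=2642923.282 m, Z=-4532559.715 m

start: φ=-45.565653°, λ=143.794703°, h=1329.059 m
→ ECEF (a=6378388.000, f=1/297.0): X=-3610143.4630, Y=2642738.1684, Z=-4532611.7087
→ Helmert 7p (PV): X=-3609806.9476, Y=2642988.4995, Z=-4532590.8867
→ Helmert 7p (PV): X=-3609358.0489, Y=2643145.0443, Z=-4532525.4987
→ Helmert 7p (PV): X=-3609101.5038, Y=2642923.2824, Z=-4532559.7149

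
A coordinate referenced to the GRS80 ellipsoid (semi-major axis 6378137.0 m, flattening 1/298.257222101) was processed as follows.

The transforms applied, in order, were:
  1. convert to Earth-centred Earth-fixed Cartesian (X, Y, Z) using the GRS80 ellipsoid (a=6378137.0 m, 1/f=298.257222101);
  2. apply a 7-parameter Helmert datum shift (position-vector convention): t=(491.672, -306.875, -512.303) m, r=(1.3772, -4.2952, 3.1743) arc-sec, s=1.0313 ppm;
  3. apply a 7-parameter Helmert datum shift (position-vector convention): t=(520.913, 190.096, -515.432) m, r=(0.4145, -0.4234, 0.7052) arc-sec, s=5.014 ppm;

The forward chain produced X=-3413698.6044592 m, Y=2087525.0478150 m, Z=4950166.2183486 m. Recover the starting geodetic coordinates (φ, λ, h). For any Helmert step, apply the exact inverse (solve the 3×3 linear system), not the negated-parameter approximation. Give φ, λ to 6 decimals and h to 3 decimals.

start: X=-3413698.6045, Y=2087525.0478, Z=4950166.2183 m
→ Helmert⁻¹: X=-3414185.1000, Y=2087346.1074, Z=4950659.6414
→ Helmert⁻¹: X=-3414538.0184, Y=2087736.4358, Z=4951224.0021
→ geod (Bowring, a=6378137.000): φ=51.23839300°, λ=148.55731100°, h=1323.3340 m

φ=51.238393°, λ=148.557311°, h=1323.334 m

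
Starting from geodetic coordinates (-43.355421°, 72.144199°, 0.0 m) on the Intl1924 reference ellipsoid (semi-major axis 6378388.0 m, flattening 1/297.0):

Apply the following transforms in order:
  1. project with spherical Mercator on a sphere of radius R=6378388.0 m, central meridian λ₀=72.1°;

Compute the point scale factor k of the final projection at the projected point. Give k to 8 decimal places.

start: φ=-43.355421°, λ=72.144199°, h=0.000 m
→ into merc (λ₀=72.1°): φ=-43.35542100°, λ−λ₀=0.04419900°
scale k = 1.37530954

1.37530954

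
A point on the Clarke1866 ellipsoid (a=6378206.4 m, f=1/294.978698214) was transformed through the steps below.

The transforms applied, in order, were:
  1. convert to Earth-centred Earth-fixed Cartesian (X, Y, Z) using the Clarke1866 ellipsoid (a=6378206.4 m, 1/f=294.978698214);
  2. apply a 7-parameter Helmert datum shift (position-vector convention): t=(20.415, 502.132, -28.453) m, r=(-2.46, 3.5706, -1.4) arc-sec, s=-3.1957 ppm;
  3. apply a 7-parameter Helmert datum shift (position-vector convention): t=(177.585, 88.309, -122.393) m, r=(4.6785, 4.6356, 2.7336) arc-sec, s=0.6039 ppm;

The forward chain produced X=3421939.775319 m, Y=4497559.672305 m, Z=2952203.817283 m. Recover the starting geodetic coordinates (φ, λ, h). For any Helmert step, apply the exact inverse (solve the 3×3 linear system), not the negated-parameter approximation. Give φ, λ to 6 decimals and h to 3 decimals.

φ=27.746614°, λ=52.733283°, h=2000.746 m

start: X=3421939.7753, Y=4497559.6723, Z=2952203.8173 m
→ Helmert⁻¹: X=3421753.3785, Y=4497490.2633, Z=2952299.3158
→ Helmert⁻¹: X=3421662.2664, Y=4496990.5144, Z=2952450.0682
→ geod (Bowring, a=6378206.400): φ=27.74661400°, λ=52.73328300°, h=2000.7460 m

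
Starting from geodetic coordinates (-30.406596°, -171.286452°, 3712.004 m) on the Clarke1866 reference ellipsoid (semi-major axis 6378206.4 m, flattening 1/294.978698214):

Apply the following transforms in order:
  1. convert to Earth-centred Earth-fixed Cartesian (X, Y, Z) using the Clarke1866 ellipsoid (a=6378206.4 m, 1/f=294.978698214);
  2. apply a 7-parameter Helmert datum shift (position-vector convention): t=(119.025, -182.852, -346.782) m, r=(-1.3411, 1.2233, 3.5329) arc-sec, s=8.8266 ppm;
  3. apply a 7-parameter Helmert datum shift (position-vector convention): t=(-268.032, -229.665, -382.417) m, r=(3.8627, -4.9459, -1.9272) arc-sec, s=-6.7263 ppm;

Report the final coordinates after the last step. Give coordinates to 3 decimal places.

X=-5445408.190 m, Y=-834985.036 m, Z=-3211876.989 m

start: φ=-30.406596°, λ=-171.286452°, h=3712.004 m
→ ECEF (a=6378206.400, f=1/294.978698214): X=-5445312.1989, Y=-834567.6374, Z=-3211032.5678
→ Helmert 7p (PV): X=-5445245.9868, Y=-834872.0016, Z=-3211369.9711
→ Helmert 7p (PV): X=-5445408.1899, Y=-834985.0361, Z=-3211876.9893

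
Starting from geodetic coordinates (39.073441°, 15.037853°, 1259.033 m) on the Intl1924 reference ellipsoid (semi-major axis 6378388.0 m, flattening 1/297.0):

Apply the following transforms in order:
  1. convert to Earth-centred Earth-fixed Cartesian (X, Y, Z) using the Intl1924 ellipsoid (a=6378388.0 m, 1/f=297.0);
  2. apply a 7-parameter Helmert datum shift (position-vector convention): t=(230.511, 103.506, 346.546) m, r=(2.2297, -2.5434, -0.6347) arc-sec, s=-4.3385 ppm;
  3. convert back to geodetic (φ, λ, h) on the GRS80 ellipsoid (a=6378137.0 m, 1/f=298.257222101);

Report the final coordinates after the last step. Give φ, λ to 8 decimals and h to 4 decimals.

φ=39.07448795°, λ=15.03780604°, h=1858.5836 m

start: φ=39.073441°, λ=15.037853°, h=1259.033 m
→ ECEF (a=6378388.000, f=1/297.0): X=4789556.5673, Y=1286749.8653, Z=3999509.5034
→ Helmert 7p (PV): X=4789720.9416, Y=1286789.8167, Z=3999911.6657
→ geod (Bowring, a=6378137.000): φ=39.07448795°, λ=15.03780604°, h=1858.5836 m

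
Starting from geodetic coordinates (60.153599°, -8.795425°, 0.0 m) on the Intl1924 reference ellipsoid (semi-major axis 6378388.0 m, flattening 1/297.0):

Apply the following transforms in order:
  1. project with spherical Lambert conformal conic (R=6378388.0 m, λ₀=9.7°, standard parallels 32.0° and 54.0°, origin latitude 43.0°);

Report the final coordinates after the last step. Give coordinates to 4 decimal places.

start: φ=60.153599°, λ=-8.795425°, h=0.000 m
→ lcc (R=6378388.0, λ₀=9.7°): E=-1047738.6581, N=2020245.4388

E=-1047738.6581 m, N=2020245.4388 m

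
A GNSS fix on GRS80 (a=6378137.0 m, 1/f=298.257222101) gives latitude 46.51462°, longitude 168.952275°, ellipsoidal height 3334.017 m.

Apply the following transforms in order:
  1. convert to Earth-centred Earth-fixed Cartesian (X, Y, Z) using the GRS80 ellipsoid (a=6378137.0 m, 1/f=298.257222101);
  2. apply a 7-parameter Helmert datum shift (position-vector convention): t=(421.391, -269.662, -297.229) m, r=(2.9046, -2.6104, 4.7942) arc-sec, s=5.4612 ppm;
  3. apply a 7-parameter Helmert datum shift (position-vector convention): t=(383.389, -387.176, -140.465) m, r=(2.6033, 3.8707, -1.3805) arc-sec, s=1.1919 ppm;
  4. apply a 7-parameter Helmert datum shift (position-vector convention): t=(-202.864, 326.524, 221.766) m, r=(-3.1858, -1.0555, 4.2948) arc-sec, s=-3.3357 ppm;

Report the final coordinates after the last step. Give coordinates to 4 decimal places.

start: φ=46.514620°, λ=168.952275°, h=3334.017 m
→ ECEF (a=6378137.000, f=1/298.257222101): X=-4317759.9637, Y=843020.5258, Z=4607217.9422
→ Helmert 7p (PV): X=-4317440.0545, Y=842590.2310, Z=4606903.1015
→ Helmert 7p (PV): X=-4316969.7203, Y=842174.8108, Z=4606859.7818
→ Helmert 7p (PV): X=-4317199.2939, Y=842479.7925, Z=4607031.0824

X=-4317199.2939 m, Y=842479.7925 m, Z=4607031.0824 m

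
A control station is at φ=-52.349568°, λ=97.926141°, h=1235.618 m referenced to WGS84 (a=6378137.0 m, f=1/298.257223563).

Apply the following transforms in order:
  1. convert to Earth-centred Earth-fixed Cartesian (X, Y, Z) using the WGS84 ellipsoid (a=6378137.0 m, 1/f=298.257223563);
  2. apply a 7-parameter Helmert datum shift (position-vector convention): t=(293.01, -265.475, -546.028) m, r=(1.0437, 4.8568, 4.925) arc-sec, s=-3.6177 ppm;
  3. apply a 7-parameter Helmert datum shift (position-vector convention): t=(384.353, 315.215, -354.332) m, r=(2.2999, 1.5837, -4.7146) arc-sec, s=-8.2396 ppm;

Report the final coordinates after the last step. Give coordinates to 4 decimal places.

X=-537961.6342 m, Y=3867770.4722 m, Z=-5028396.4117 m

start: φ=-52.349568°, λ=97.926141°, h=1235.618 m
→ ECEF (a=6378137.000, f=1/298.257223563): X=-538484.4417, Y=3867685.6375, Z=-5027635.1758
→ Helmert 7p (PV): X=-538400.2148, Y=3867418.7527, Z=-5028130.7656
→ Helmert 7p (PV): X=-537961.6342, Y=3867770.4722, Z=-5028396.4117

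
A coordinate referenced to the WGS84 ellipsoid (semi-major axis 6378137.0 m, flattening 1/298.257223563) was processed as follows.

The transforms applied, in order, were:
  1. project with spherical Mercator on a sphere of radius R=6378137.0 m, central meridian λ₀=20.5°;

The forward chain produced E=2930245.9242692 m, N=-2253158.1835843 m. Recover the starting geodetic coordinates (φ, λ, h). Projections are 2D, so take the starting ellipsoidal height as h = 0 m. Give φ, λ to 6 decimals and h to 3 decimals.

start: E=2930245.9243, N=-2253158.1836 m
→ merc⁻¹: φ=-19.83215700°, λ=46.82284700°

φ=-19.832157°, λ=46.822847°, h=0.000 m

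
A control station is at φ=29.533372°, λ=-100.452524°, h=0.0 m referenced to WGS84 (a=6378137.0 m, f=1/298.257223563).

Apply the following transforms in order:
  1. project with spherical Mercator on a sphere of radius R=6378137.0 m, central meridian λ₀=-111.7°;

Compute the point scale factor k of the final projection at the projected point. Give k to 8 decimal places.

start: φ=29.533372°, λ=-100.452524°, h=0.000 m
→ into merc (λ₀=-111.7°): φ=29.53337200°, λ−λ₀=11.24747600°
scale k = 1.14933448

1.14933448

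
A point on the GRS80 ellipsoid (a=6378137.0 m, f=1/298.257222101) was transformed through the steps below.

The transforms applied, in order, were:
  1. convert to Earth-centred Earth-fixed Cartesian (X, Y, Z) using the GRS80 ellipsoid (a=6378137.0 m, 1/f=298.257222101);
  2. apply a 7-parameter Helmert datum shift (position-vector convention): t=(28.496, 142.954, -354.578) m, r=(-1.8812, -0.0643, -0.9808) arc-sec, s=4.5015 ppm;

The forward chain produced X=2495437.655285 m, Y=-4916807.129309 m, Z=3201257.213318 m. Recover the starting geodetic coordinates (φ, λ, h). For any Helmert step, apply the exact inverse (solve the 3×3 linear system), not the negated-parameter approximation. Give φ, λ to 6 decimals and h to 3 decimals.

start: X=2495437.6553, Y=-4916807.1293, Z=3201257.2133 m
→ Helmert⁻¹: X=2495422.3046, Y=-4916945.2831, Z=3201551.7573
→ geod (Bowring, a=6378137.000): φ=30.30800700°, λ=-63.09153400°, h=3278.2610 m

φ=30.308007°, λ=-63.091534°, h=3278.261 m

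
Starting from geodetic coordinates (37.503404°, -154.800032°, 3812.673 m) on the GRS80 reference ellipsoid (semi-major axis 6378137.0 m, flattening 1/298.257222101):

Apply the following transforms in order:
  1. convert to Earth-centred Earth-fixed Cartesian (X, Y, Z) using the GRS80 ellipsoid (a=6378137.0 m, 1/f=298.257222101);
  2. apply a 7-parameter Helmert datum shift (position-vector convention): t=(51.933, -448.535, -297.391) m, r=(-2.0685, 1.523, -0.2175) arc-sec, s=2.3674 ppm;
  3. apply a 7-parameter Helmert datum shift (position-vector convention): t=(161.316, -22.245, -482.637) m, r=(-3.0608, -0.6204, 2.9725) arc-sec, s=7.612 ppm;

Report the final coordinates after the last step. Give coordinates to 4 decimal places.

X=-4586536.7458 m, Y=-2158815.0676 m, Z=3863517.2921 m

start: φ=37.503404°, λ=-154.800032°, h=3812.673 m
→ ECEF (a=6378137.000, f=1/298.257222101): X=-4586749.9669, Y=-2158357.5723, Z=3864185.0087
→ Helmert 7p (PV): X=-4586682.6364, Y=-2158767.6288, Z=3863952.2780
→ Helmert 7p (PV): X=-4586536.7458, Y=-2158815.0676, Z=3863517.2921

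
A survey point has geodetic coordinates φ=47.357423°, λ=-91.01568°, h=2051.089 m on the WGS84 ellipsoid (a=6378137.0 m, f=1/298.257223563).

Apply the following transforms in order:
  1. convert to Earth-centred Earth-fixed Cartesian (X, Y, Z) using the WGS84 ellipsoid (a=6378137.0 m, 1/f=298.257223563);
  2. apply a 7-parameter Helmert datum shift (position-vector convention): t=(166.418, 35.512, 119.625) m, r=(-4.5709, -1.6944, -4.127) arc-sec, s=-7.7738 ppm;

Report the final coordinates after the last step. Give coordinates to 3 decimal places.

start: φ=47.357423°, λ=-91.015680°, h=2051.089 m
→ ECEF (a=6378137.000, f=1/298.257223563): X=-76752.5042, Y=-4329251.2498, Z=4670282.8009
→ Helmert 7p (PV): X=-76710.4743, Y=-4329077.0531, Z=4670461.4265

X=-76710.474 m, Y=-4329077.053 m, Z=4670461.427 m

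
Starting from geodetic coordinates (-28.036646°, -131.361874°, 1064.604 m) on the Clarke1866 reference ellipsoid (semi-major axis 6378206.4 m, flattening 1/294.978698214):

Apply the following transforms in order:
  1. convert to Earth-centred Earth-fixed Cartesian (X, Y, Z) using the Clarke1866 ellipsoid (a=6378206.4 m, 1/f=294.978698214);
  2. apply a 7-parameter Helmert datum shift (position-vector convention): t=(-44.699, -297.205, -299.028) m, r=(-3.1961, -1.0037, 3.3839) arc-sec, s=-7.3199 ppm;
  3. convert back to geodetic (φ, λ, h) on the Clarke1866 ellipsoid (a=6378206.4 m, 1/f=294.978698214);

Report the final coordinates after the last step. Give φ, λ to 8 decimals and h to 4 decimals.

start: φ=-28.036646°, λ=-131.361874°, h=1064.604 m
→ ECEF (a=6378206.400, f=1/294.978698214): X=-3723585.9930, Y=-4229249.1493, Z=-2980424.8727
→ Helmert 7p (PV): X=-3723519.5500, Y=-4229622.6656, Z=-2980654.6711
→ geod (Bowring, a=6378206.400): φ=-28.03747326°, λ=-131.35885732°, h=1381.3152 m

φ=-28.03747326°, λ=-131.35885732°, h=1381.3152 m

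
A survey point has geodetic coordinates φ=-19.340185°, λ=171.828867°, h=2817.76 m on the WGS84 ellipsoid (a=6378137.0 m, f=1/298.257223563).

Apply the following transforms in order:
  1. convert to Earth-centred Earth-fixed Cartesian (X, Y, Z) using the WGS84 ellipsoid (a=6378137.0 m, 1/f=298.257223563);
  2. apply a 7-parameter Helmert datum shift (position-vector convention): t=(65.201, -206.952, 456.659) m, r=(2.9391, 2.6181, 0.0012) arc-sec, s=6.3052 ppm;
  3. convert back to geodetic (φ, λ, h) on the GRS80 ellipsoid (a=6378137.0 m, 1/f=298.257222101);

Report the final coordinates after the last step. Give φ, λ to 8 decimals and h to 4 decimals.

φ=-19.33573394°, λ=171.83048217°, h=2617.9192 m

start: φ=-19.340185°, λ=171.828867°, h=2817.760 m
→ ECEF (a=6378137.000, f=1/298.257223563): X=-5961934.5728, Y=856061.9771, Z=-2099850.9323
→ Helmert 7p (PV): X=-5961933.6213, Y=855890.3093, Z=-2099319.6402
→ geod (Bowring, a=6378137.000): φ=-19.33573394°, λ=171.83048217°, h=2617.9192 m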